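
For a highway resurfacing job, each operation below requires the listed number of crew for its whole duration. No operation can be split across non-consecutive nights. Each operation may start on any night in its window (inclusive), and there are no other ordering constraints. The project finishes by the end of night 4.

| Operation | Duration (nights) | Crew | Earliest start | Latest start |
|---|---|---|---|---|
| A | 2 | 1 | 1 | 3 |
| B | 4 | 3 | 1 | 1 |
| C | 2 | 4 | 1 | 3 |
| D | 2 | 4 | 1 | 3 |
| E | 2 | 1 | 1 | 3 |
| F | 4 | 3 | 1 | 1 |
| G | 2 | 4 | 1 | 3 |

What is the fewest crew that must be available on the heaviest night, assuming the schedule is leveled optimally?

14

Early-start (A@1, B@1, C@1, D@1, E@1, F@1, G@1) gives peak 20: n1:20  n2:20  n3:6  n4:6.
Shift D→3, G→3.
Schedule A@1, B@1, C@1, D@3, E@1, F@1, G@3: n1:12  n2:12  n3:14  n4:14 — peak 14.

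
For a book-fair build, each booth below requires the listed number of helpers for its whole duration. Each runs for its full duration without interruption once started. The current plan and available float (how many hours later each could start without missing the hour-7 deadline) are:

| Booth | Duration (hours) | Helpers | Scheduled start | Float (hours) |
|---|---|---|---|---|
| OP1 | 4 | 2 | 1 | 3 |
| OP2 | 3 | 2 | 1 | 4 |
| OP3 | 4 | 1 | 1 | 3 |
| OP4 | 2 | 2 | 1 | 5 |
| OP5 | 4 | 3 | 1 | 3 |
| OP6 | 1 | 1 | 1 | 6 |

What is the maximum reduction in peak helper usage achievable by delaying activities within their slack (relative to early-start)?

5

Early-start peak: h1:11  h2:10  h3:8  h4:6  h5:0  h6:0  h7:0 ⇒ 11.
Leveled (OP1@1, OP2@1, OP3@1, OP4@5, OP5@4, OP6@1): h1:6  h2:5  h3:5  h4:6  h5:5  h6:5  h7:3 ⇒ 6.
Reduction 11 − 6 = 5.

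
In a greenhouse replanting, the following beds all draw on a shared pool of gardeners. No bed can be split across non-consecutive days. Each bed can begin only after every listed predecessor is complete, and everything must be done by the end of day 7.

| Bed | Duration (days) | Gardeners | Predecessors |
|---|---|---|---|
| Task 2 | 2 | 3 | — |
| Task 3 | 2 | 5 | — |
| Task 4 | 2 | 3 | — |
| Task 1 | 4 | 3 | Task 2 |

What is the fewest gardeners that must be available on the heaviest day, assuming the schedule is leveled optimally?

Early-start (Task 2@1, Task 3@1, Task 4@1, Task 1@3) gives peak 11: d1:11  d2:11  d3:3  d4:3  d5:3  d6:3  d7:0.
Shift Task 4→3.
Schedule Task 2@1, Task 3@1, Task 4@3, Task 1@3: d1:8  d2:8  d3:6  d4:6  d5:3  d6:3  d7:0 — peak 8.

8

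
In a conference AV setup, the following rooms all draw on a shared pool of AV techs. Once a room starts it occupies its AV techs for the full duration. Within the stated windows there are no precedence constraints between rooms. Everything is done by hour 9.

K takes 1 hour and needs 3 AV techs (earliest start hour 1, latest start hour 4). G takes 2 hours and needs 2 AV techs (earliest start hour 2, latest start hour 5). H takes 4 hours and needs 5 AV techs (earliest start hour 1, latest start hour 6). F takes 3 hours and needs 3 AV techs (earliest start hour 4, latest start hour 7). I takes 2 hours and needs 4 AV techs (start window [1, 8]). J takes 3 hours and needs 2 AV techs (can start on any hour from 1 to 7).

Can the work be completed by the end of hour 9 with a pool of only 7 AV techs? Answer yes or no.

yes

Schedule K@1, G@2, H@2, F@6, I@7, J@4: h1:3  h2:7  h3:7  h4:7  h5:7  h6:5  h7:7  h8:7  h9:0 — peak 7 ≤ 7.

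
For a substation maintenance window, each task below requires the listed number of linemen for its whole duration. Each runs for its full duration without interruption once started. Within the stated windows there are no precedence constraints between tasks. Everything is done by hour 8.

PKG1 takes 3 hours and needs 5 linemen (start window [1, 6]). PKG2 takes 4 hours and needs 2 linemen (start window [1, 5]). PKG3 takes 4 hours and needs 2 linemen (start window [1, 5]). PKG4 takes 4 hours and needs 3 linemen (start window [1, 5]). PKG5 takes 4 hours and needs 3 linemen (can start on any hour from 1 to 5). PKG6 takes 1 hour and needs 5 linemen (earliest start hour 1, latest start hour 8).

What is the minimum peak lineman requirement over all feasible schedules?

Early-start (PKG1@1, PKG2@1, PKG3@1, PKG4@1, PKG5@1, PKG6@1) gives peak 20: h1:20  h2:15  h3:15  h4:10  h5:0  h6:0  h7:0  h8:0.
Shift PKG3→4, PKG4→4, PKG5→5, PKG6→8.
Schedule PKG1@1, PKG2@1, PKG3@4, PKG4@4, PKG5@5, PKG6@8: h1:7  h2:7  h3:7  h4:7  h5:8  h6:8  h7:8  h8:8 — peak 8.
Total lineman-hours = 60 over 8 hours ⇒ peak ≥ ⌈60/8⌉ = 8, so 8 is optimal.

8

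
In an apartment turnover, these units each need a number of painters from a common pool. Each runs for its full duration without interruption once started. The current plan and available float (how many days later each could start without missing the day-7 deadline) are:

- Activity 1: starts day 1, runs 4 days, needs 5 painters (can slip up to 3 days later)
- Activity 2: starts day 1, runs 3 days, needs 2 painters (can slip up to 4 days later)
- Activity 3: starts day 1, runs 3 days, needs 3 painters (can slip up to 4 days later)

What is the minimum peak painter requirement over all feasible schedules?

5

Early-start (Activity 1@1, Activity 2@1, Activity 3@1) gives peak 10: d1:10  d2:10  d3:10  d4:5  d5:0  d6:0  d7:0.
Shift Activity 2→5, Activity 3→5.
Schedule Activity 1@1, Activity 2@5, Activity 3@5: d1:5  d2:5  d3:5  d4:5  d5:5  d6:5  d7:5 — peak 5.
Total painter-days = 35 over 7 days ⇒ peak ≥ ⌈35/7⌉ = 5, so 5 is optimal.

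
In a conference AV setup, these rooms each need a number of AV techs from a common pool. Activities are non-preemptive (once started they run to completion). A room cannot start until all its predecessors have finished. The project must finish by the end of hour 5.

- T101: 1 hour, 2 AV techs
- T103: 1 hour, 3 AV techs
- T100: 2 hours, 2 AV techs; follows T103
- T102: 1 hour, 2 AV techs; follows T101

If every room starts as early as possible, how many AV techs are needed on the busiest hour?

Early-start schedule: T101@1, T103@1, T100@2, T102@2.
Load per hour: hour 1: 5, hour 2: 4, hour 3: 2, hour 4: 0, hour 5: 0.
Peak is 5.

5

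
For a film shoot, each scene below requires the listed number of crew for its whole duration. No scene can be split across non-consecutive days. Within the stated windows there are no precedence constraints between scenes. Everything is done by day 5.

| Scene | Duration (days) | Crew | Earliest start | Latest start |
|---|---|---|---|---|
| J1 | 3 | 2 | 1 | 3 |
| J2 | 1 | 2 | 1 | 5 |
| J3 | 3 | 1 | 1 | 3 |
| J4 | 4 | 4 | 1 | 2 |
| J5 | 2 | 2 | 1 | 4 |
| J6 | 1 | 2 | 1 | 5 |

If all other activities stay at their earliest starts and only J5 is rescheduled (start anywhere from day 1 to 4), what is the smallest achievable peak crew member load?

J5@1: d1:13  d2:9  d3:7  d4:4  d5:0 → peak 13
J5@2: d1:11  d2:9  d3:9  d4:4  d5:0 → peak 11
J5@3: d1:11  d2:7  d3:9  d4:6  d5:0 → peak 11
J5@4: d1:11  d2:7  d3:7  d4:6  d5:2 → peak 11
Best is J5@2, peak 11.

11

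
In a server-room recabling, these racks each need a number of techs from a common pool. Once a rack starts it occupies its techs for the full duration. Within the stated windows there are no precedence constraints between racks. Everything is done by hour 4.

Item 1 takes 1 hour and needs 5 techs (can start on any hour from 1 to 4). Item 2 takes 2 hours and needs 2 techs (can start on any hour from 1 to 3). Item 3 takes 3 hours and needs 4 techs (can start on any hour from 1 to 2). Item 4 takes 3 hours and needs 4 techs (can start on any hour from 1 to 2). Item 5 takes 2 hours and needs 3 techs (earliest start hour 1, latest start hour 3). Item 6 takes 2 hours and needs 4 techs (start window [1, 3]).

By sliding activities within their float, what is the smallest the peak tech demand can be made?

13

Early-start (Item 1@1, Item 2@1, Item 3@1, Item 4@1, Item 5@1, Item 6@1) gives peak 22: h1:22  h2:17  h3:8  h4:0.
Shift Item 3→2, Item 4→2, Item 6→3.
Schedule Item 1@1, Item 2@1, Item 3@2, Item 4@2, Item 5@1, Item 6@3: h1:10  h2:13  h3:12  h4:12 — peak 13.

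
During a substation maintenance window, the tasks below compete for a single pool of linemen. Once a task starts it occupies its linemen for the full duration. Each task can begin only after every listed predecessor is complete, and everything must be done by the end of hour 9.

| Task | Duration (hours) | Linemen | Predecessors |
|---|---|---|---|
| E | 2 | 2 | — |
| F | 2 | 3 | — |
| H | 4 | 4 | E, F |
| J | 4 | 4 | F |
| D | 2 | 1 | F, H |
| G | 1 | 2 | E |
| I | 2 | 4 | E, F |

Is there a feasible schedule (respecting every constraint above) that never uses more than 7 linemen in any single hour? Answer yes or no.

no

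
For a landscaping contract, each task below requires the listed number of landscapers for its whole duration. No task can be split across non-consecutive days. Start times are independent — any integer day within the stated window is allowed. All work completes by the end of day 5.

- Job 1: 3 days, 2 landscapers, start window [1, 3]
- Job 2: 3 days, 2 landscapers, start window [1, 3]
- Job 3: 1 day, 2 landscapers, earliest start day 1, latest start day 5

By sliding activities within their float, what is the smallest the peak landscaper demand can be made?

Early-start (Job 1@1, Job 2@1, Job 3@1) gives peak 6: d1:6  d2:4  d3:4  d4:0  d5:0.
Shift Job 3→4.
Schedule Job 1@1, Job 2@1, Job 3@4: d1:4  d2:4  d3:4  d4:2  d5:0 — peak 4.

4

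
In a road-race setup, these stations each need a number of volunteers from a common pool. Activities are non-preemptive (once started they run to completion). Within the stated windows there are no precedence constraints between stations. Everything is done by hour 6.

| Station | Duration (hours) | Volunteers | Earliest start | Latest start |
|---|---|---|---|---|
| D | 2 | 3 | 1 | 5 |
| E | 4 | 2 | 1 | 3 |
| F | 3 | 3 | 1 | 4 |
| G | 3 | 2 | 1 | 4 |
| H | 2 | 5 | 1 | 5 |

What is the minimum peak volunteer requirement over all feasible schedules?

Early-start (D@1, E@1, F@1, G@1, H@1) gives peak 15: h1:15  h2:15  h3:7  h4:2  h5:0  h6:0.
Shift G→3, H→5.
Schedule D@1, E@1, F@1, G@3, H@5: h1:8  h2:8  h3:7  h4:4  h5:7  h6:5 — peak 8.

8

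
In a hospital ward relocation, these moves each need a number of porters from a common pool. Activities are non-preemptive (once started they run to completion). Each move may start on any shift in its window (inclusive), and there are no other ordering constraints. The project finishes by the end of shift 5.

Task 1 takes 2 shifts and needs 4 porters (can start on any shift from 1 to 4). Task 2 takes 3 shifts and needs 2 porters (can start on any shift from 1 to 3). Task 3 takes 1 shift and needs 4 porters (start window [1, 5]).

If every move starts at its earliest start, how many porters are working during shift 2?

At early start, shift 2 has: Task 1, Task 2.
Demand: 4 + 2 = 6.

6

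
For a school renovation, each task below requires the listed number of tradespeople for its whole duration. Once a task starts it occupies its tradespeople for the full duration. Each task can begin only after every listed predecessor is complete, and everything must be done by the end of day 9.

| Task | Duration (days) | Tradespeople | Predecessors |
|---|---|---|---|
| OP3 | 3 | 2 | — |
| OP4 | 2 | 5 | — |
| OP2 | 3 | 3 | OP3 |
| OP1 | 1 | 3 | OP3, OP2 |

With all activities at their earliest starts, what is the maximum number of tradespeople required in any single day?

Early-start schedule: OP3@1, OP4@1, OP2@4, OP1@7.
Load per day: day 1: 7, day 2: 7, day 3: 2, day 4: 3, day 5: 3, day 6: 3, day 7: 3, day 8: 0, day 9: 0.
Peak is 7.

7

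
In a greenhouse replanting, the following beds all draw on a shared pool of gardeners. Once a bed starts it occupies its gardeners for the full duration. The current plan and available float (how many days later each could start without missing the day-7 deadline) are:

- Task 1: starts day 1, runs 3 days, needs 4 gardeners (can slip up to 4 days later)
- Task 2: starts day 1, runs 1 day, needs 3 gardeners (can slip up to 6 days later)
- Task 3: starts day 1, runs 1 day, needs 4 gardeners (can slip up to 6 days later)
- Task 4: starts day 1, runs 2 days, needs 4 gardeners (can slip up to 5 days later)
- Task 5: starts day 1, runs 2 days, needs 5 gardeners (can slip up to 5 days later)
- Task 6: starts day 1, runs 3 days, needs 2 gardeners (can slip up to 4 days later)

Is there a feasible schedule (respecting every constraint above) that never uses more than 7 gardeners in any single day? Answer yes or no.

no

The minimum achievable peak is 8; 7 < 8, so no feasible schedule stays within the cap.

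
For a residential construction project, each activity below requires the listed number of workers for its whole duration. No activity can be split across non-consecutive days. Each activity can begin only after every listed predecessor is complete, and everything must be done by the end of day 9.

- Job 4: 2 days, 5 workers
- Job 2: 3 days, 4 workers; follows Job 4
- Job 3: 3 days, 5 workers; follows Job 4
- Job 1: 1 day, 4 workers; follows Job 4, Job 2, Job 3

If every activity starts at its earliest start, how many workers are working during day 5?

9

At early start, day 5 has: Job 2, Job 3.
Demand: 4 + 5 = 9.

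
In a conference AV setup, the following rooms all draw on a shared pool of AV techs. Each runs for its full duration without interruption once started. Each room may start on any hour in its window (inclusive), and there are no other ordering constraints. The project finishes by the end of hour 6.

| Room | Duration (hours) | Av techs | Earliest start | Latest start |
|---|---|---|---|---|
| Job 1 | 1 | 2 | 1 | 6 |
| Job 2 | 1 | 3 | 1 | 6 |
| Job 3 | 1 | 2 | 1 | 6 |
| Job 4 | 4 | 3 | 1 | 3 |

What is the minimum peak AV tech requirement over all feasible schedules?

4

Early-start (Job 1@1, Job 2@1, Job 3@1, Job 4@1) gives peak 10: h1:10  h2:3  h3:3  h4:3  h5:0  h6:0.
Shift Job 2→2, Job 4→3.
Schedule Job 1@1, Job 2@2, Job 3@1, Job 4@3: h1:4  h2:3  h3:3  h4:3  h5:3  h6:3 — peak 4.
Total AV tech-hours = 19 over 6 hours ⇒ peak ≥ ⌈19/6⌉ = 4, so 4 is optimal.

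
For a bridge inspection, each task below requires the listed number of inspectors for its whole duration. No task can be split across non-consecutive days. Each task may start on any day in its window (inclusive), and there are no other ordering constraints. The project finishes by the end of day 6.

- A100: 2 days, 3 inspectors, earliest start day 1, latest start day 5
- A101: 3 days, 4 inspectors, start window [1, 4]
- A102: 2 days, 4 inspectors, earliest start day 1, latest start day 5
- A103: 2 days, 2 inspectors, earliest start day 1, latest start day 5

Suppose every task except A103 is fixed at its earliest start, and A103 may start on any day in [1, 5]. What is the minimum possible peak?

A103@1: d1:13  d2:13  d3:4  d4:0  d5:0  d6:0 → peak 13
A103@2: d1:11  d2:13  d3:6  d4:0  d5:0  d6:0 → peak 13
A103@3: d1:11  d2:11  d3:6  d4:2  d5:0  d6:0 → peak 11
A103@4: d1:11  d2:11  d3:4  d4:2  d5:2  d6:0 → peak 11
A103@5: d1:11  d2:11  d3:4  d4:0  d5:2  d6:2 → peak 11
Best is A103@3, peak 11.

11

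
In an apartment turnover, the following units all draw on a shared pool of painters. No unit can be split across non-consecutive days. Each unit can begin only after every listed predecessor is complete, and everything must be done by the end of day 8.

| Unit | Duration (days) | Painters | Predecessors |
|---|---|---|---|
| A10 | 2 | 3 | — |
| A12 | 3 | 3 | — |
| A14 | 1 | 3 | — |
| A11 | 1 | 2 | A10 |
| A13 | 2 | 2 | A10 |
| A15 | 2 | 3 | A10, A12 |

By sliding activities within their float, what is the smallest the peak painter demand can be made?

Early-start (A10@1, A12@1, A14@1, A11@3, A13@3, A15@4) gives peak 9: d1:9  d2:6  d3:7  d4:5  d5:3  d6:0  d7:0  d8:0.
Shift A12→3, A14→6, A13→4, A15→7.
Schedule A10@1, A12@3, A14@6, A11@3, A13@4, A15@7: d1:3  d2:3  d3:5  d4:5  d5:5  d6:3  d7:3  d8:3 — peak 5.

5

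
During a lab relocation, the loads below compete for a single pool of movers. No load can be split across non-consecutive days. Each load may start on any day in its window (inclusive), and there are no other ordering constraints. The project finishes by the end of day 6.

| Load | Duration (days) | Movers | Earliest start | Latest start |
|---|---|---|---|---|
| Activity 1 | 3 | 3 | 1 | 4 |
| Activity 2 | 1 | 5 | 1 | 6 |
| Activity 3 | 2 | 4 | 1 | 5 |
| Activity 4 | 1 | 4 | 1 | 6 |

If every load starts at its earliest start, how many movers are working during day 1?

16

At early start, day 1 has: Activity 1, Activity 2, Activity 3, Activity 4.
Demand: 3 + 5 + 4 + 4 = 16.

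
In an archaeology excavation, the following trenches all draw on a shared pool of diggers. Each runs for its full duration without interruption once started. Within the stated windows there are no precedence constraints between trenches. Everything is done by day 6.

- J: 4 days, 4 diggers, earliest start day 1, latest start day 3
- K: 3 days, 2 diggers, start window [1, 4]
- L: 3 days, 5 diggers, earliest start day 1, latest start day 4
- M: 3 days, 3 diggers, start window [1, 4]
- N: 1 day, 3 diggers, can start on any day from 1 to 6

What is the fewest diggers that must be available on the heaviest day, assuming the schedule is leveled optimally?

Early-start (J@1, K@1, L@1, M@1, N@1) gives peak 17: d1:17  d2:14  d3:14  d4:4  d5:0  d6:0.
Shift L→4, N→5.
Schedule J@1, K@1, L@4, M@1, N@5: d1:9  d2:9  d3:9  d4:9  d5:8  d6:5 — peak 9.
Total digger-days = 49 over 6 days ⇒ peak ≥ ⌈49/6⌉ = 9, so 9 is optimal.

9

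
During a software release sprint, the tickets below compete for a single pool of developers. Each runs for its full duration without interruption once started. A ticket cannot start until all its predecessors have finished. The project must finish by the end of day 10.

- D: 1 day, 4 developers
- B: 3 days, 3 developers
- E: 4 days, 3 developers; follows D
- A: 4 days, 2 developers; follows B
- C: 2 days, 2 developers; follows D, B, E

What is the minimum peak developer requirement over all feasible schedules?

5

Early-start (D@1, B@1, E@2, A@4, C@6) gives peak 7: d1:7  d2:6  d3:6  d4:5  d5:5  d6:4  d7:4  d8:0  d9:0  d10:0.
Shift B→2, E→5, A→5, C→9.
Schedule D@1, B@2, E@5, A@5, C@9: d1:4  d2:3  d3:3  d4:3  d5:5  d6:5  d7:5  d8:5  d9:2  d10:2 — peak 5.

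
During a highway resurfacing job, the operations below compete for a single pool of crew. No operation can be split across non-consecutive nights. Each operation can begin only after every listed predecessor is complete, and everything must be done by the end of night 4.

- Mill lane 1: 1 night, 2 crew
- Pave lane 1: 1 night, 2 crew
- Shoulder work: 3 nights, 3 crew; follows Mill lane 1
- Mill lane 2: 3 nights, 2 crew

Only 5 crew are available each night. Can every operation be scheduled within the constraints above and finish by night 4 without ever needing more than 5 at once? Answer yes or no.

yes

Schedule Mill lane 1@1, Pave lane 1@1, Shoulder work@2, Mill lane 2@2: n1:4  n2:5  n3:5  n4:5 — peak 5 ≤ 5.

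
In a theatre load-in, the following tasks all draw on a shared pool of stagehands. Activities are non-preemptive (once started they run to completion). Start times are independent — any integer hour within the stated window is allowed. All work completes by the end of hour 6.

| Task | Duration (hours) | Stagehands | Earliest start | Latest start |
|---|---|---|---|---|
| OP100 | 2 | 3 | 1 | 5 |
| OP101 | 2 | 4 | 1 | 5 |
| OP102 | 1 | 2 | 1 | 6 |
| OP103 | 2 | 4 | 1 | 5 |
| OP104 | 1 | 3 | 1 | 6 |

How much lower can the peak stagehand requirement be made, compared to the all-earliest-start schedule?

Early-start peak: h1:16  h2:11  h3:0  h4:0  h5:0  h6:0 ⇒ 16.
Leveled (OP100@1, OP101@3, OP102@1, OP103@5, OP104@2): h1:5  h2:6  h3:4  h4:4  h5:4  h6:4 ⇒ 6.
Reduction 16 − 6 = 10.

10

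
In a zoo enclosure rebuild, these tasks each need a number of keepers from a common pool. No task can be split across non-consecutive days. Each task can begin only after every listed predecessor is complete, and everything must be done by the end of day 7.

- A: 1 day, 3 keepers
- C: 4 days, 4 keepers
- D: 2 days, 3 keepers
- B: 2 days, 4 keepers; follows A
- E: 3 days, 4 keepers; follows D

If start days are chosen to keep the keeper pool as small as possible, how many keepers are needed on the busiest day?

Early-start (A@1, C@1, D@1, B@2, E@3) gives peak 12: d1:10  d2:11  d3:12  d4:8  d5:4  d6:0  d7:0.
Shift D→2, B→4, E→5.
Schedule A@1, C@1, D@2, B@4, E@5: d1:7  d2:7  d3:7  d4:8  d5:8  d6:4  d7:4 — peak 8.

8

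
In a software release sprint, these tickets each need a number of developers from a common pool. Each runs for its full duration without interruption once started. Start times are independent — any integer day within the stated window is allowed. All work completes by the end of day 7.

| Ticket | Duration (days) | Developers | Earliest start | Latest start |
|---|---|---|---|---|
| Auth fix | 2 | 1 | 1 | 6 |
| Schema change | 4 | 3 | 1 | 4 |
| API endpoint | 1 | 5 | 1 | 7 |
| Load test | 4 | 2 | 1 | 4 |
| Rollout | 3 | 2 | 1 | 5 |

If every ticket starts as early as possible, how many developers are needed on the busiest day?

Early-start schedule: Auth fix@1, Schema change@1, API endpoint@1, Load test@1, Rollout@1.
Load per day: day 1: 13, day 2: 8, day 3: 7, day 4: 5, day 5: 0, day 6: 0, day 7: 0.
Peak is 13.

13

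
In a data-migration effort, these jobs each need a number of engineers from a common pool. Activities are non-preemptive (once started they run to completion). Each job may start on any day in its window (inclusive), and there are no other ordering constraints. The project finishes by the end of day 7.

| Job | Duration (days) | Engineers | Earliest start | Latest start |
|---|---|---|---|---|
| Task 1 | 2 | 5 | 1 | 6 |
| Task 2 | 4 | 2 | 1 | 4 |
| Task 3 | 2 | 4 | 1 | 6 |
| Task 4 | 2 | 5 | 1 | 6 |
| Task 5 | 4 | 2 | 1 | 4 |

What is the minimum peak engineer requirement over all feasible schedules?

Early-start (Task 1@1, Task 2@1, Task 3@1, Task 4@1, Task 5@1) gives peak 18: d1:18  d2:18  d3:4  d4:4  d5:0  d6:0  d7:0.
Shift Task 3→3, Task 4→5, Task 5→3.
Schedule Task 1@1, Task 2@1, Task 3@3, Task 4@5, Task 5@3: d1:7  d2:7  d3:8  d4:8  d5:7  d6:7  d7:0 — peak 8.

8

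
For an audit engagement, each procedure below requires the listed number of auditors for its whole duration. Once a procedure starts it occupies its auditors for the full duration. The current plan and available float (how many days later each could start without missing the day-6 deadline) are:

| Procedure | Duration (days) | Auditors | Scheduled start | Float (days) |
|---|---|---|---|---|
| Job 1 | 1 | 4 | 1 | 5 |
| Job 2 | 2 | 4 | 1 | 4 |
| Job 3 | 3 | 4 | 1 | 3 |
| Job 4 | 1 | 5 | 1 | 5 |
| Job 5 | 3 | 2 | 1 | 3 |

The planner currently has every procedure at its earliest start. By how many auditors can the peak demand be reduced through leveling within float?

11

Early-start peak: d1:19  d2:10  d3:6  d4:0  d5:0  d6:0 ⇒ 19.
Leveled (Job 1@1, Job 2@1, Job 3@2, Job 4@5, Job 5@3): d1:8  d2:8  d3:6  d4:6  d5:7  d6:0 ⇒ 8.
Reduction 19 − 8 = 11.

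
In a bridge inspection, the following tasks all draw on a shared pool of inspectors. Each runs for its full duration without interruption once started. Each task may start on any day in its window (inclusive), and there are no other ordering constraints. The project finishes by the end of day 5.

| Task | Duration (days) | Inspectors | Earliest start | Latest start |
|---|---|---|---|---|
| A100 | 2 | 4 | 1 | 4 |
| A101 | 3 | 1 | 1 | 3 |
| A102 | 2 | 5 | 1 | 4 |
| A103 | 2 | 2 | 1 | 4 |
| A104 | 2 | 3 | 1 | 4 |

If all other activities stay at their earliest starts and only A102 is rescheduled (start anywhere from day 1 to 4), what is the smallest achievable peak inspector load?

10

A102@1: d1:15  d2:15  d3:1  d4:0  d5:0 → peak 15
A102@2: d1:10  d2:15  d3:6  d4:0  d5:0 → peak 15
A102@3: d1:10  d2:10  d3:6  d4:5  d5:0 → peak 10
A102@4: d1:10  d2:10  d3:1  d4:5  d5:5 → peak 10
Best is A102@3, peak 10.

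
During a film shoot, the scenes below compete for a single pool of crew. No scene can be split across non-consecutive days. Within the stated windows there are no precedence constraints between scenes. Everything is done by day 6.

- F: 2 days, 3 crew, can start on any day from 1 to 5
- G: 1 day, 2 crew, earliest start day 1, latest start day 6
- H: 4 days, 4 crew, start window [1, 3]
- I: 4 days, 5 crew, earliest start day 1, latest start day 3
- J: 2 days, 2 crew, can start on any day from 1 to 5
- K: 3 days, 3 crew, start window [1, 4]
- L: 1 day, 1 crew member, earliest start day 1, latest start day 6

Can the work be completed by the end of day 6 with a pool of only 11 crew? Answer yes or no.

no

The minimum achievable peak is 12; 11 < 12, so no feasible schedule stays within the cap.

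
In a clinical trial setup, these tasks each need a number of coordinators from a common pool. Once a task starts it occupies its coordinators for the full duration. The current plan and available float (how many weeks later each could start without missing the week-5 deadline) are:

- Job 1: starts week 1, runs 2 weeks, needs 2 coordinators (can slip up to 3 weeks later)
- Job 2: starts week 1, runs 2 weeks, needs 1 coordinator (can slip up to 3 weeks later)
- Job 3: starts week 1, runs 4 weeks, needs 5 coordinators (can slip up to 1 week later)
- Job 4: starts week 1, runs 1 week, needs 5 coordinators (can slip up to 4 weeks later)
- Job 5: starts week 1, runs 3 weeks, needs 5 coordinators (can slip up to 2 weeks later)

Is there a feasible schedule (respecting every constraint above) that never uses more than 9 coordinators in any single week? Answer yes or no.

Total coordinator-weeks = 46; over 5 weeks the average is 46/5 > 9, so some week must exceed 9.

no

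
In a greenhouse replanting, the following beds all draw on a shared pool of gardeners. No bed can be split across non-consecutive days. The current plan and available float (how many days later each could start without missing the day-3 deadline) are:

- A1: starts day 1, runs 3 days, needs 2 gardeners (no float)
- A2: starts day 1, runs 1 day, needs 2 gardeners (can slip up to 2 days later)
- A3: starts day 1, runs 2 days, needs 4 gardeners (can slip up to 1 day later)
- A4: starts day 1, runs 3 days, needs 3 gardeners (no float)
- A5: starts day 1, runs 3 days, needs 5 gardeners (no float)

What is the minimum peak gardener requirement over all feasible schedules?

14

Early-start (A1@1, A2@1, A3@1, A4@1, A5@1) gives peak 16: d1:16  d2:14  d3:10.
Shift A3→2.
Schedule A1@1, A2@1, A3@2, A4@1, A5@1: d1:12  d2:14  d3:14 — peak 14.
Total gardener-days = 40 over 3 days ⇒ peak ≥ ⌈40/3⌉ = 14, so 14 is optimal.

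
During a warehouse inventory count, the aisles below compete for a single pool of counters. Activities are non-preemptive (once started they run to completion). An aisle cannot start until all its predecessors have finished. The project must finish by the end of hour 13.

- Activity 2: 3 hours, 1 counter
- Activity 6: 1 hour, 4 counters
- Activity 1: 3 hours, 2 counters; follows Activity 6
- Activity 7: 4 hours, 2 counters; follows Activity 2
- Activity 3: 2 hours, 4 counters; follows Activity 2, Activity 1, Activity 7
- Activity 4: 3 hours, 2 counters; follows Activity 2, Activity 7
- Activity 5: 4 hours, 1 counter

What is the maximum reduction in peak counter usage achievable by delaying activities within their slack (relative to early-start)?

2

Early-start peak: h1:6  h2:4  h3:4  h4:5  h5:2  h6:2  h7:2  h8:6  h9:6  h10:2  h11:0  h12:0  h13:0 ⇒ 6.
Leveled (Activity 2@1, Activity 6@4, Activity 1@5, Activity 7@5, Activity 3@12, Activity 4@9, Activity 5@8): h1:1  h2:1  h3:1  h4:4  h5:4  h6:4  h7:4  h8:3  h9:3  h10:3  h11:3  h12:4  h13:4 ⇒ 4.
Reduction 6 − 4 = 2.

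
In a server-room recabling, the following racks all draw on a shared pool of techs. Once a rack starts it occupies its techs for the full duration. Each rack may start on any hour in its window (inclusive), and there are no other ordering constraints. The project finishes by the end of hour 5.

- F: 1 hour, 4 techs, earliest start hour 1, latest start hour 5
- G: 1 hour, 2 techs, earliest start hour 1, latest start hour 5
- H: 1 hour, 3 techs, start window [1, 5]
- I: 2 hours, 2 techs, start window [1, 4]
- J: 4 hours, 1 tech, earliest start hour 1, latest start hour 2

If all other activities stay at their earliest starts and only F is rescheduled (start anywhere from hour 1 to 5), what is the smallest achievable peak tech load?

F@1: h1:12  h2:3  h3:1  h4:1  h5:0 → peak 12
F@2: h1:8  h2:7  h3:1  h4:1  h5:0 → peak 8
F@3: h1:8  h2:3  h3:5  h4:1  h5:0 → peak 8
F@4: h1:8  h2:3  h3:1  h4:5  h5:0 → peak 8
F@5: h1:8  h2:3  h3:1  h4:1  h5:4 → peak 8
Best is F@2, peak 8.

8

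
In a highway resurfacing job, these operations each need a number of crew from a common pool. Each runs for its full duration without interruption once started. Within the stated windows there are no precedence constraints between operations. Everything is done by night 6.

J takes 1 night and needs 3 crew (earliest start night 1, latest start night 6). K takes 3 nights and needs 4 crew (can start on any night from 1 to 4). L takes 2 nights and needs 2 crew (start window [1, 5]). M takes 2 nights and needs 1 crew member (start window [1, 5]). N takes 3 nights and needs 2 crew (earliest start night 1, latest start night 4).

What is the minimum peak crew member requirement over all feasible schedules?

5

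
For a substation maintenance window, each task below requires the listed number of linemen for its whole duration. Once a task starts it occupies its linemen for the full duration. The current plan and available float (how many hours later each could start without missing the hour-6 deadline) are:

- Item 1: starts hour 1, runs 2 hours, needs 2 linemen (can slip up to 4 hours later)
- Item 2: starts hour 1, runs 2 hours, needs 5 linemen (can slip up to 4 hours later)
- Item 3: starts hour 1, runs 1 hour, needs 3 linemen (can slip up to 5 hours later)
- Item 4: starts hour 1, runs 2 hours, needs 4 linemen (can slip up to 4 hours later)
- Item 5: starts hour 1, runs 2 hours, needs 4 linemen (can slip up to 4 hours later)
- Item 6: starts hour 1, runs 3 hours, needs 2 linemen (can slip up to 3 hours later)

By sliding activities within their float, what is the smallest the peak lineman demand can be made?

Early-start (Item 1@1, Item 2@1, Item 3@1, Item 4@1, Item 5@1, Item 6@1) gives peak 20: h1:20  h2:17  h3:2  h4:0  h5:0  h6:0.
Shift Item 3→3, Item 4→3, Item 5→5, Item 6→4.
Schedule Item 1@1, Item 2@1, Item 3@3, Item 4@3, Item 5@5, Item 6@4: h1:7  h2:7  h3:7  h4:6  h5:6  h6:6 — peak 7.
Total lineman-hours = 39 over 6 hours ⇒ peak ≥ ⌈39/6⌉ = 7, so 7 is optimal.

7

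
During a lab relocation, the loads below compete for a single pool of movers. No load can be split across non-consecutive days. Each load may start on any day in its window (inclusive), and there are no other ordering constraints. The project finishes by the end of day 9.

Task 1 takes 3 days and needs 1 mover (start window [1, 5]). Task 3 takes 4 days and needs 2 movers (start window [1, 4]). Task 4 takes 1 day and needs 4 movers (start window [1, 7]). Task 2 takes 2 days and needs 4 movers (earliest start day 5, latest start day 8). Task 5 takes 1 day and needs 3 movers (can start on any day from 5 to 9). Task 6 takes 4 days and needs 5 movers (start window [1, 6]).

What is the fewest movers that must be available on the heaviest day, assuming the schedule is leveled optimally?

Early-start (Task 1@1, Task 3@1, Task 4@1, Task 2@5, Task 5@5, Task 6@1) gives peak 12: d1:12  d2:8  d3:8  d4:7  d5:7  d6:4  d7:0  d8:0  d9:0.
Shift Task 2→8, Task 5→8, Task 6→4.
Schedule Task 1@1, Task 3@1, Task 4@1, Task 2@8, Task 5@8, Task 6@4: d1:7  d2:3  d3:3  d4:7  d5:5  d6:5  d7:5  d8:7  d9:4 — peak 7.

7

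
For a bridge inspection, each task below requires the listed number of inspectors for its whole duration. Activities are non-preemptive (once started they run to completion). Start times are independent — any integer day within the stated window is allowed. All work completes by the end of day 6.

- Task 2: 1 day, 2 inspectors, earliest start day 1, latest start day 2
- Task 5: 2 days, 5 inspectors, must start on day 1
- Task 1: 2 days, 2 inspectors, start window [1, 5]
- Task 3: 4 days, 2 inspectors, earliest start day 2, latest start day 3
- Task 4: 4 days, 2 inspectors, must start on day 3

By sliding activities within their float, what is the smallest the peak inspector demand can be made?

Early-start (Task 2@1, Task 5@1, Task 1@1, Task 3@2, Task 4@3) gives peak 9: d1:9  d2:9  d3:4  d4:4  d5:4  d6:2.
Shift Task 1→2, Task 3→3.
Schedule Task 2@1, Task 5@1, Task 1@2, Task 3@3, Task 4@3: d1:7  d2:7  d3:6  d4:4  d5:4  d6:4 — peak 7.
No arrangement of the 20 feasible schedules does better.

7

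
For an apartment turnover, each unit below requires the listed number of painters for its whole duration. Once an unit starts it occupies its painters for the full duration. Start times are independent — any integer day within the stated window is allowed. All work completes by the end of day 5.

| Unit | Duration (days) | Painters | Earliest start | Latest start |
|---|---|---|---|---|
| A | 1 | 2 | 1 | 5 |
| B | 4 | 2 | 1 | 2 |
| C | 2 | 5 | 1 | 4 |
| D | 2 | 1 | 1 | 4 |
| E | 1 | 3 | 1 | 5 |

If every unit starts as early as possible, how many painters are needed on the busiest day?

13

Early-start schedule: A@1, B@1, C@1, D@1, E@1.
Load per day: day 1: 13, day 2: 8, day 3: 2, day 4: 2, day 5: 0.
Peak is 13.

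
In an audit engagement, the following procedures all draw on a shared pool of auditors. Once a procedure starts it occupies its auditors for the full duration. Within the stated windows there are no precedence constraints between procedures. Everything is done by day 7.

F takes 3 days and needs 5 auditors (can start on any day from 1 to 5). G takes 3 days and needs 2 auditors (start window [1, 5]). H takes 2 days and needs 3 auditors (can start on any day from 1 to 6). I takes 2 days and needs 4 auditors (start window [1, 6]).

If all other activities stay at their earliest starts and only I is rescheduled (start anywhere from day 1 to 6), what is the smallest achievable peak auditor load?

10

I@1: d1:14  d2:14  d3:7  d4:0  d5:0  d6:0  d7:0 → peak 14
I@2: d1:10  d2:14  d3:11  d4:0  d5:0  d6:0  d7:0 → peak 14
I@3: d1:10  d2:10  d3:11  d4:4  d5:0  d6:0  d7:0 → peak 11
I@4: d1:10  d2:10  d3:7  d4:4  d5:4  d6:0  d7:0 → peak 10
I@5: d1:10  d2:10  d3:7  d4:0  d5:4  d6:4  d7:0 → peak 10
I@6: d1:10  d2:10  d3:7  d4:0  d5:0  d6:4  d7:4 → peak 10
Best is I@4, peak 10.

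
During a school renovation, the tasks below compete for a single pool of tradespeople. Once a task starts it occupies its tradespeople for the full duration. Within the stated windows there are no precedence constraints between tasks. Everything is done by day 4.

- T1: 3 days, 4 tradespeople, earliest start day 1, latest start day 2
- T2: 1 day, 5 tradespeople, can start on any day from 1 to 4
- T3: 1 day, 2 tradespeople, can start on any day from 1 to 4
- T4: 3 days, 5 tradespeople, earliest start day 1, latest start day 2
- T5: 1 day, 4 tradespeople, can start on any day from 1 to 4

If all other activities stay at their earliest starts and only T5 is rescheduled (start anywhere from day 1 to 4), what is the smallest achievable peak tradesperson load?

T5@1: d1:20  d2:9  d3:9  d4:0 → peak 20
T5@2: d1:16  d2:13  d3:9  d4:0 → peak 16
T5@3: d1:16  d2:9  d3:13  d4:0 → peak 16
T5@4: d1:16  d2:9  d3:9  d4:4 → peak 16
Best is T5@2, peak 16.

16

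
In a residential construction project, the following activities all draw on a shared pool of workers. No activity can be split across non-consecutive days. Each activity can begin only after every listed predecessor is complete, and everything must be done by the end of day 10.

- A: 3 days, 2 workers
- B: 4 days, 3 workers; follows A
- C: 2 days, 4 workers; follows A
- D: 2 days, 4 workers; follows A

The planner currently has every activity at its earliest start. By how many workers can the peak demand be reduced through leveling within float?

4

Early-start peak: d1:2  d2:2  d3:2  d4:11  d5:11  d6:3  d7:3  d8:0  d9:0  d10:0 ⇒ 11.
Leveled (A@1, B@4, C@4, D@6): d1:2  d2:2  d3:2  d4:7  d5:7  d6:7  d7:7  d8:0  d9:0  d10:0 ⇒ 7.
Reduction 11 − 7 = 4.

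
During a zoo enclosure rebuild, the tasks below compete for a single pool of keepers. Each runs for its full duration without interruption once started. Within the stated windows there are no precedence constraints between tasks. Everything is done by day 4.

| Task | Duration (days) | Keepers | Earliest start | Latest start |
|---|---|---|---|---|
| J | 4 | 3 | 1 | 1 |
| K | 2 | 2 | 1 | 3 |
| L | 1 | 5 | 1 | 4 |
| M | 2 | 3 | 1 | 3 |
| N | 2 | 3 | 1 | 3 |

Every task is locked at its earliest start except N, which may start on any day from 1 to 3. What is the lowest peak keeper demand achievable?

13

N@1: d1:16  d2:11  d3:3  d4:3 → peak 16
N@2: d1:13  d2:11  d3:6  d4:3 → peak 13
N@3: d1:13  d2:8  d3:6  d4:6 → peak 13
Best is N@2, peak 13.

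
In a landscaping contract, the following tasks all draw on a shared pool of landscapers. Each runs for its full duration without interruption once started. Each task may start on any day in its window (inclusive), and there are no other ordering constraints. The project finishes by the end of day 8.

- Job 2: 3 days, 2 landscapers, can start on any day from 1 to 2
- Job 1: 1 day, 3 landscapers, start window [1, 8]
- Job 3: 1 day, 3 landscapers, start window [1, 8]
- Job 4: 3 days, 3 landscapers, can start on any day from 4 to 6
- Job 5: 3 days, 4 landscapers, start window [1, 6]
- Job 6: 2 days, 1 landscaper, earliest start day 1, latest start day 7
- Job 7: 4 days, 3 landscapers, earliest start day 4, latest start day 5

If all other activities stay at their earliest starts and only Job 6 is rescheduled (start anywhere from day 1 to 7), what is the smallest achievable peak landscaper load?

Job 6@1: d1:13  d2:7  d3:6  d4:6  d5:6  d6:6  d7:3  d8:0 → peak 13
Job 6@2: d1:12  d2:7  d3:7  d4:6  d5:6  d6:6  d7:3  d8:0 → peak 12
Job 6@3: d1:12  d2:6  d3:7  d4:7  d5:6  d6:6  d7:3  d8:0 → peak 12
Job 6@4: d1:12  d2:6  d3:6  d4:7  d5:7  d6:6  d7:3  d8:0 → peak 12
Job 6@5: d1:12  d2:6  d3:6  d4:6  d5:7  d6:7  d7:3  d8:0 → peak 12
Job 6@6: d1:12  d2:6  d3:6  d4:6  d5:6  d6:7  d7:4  d8:0 → peak 12
Job 6@7: d1:12  d2:6  d3:6  d4:6  d5:6  d6:6  d7:4  d8:1 → peak 12
Best is Job 6@2, peak 12.

12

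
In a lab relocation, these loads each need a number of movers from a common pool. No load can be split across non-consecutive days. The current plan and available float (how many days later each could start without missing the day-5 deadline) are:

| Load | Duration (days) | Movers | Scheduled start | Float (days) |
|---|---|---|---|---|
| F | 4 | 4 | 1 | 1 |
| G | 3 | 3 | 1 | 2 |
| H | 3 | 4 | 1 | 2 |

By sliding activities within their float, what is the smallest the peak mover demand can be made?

Schedule F@1, G@1, H@1: d1:11  d2:11  d3:11  d4:4  d5:0 — peak 11.
No arrangement of the 18 feasible schedules does better.

11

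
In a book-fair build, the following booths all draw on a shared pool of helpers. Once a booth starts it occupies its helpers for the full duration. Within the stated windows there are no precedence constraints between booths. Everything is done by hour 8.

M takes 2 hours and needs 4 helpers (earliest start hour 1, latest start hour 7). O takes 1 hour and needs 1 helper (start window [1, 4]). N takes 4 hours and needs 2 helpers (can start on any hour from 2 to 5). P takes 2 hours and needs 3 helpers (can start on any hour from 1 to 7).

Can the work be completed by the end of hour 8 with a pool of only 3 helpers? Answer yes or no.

no

The minimum achievable peak is 4; 3 < 4, so no feasible schedule stays within the cap.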